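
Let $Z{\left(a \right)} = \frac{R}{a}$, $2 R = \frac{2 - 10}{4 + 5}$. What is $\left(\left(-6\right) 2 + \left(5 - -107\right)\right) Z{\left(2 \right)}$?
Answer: $- \frac{200}{9} \approx -22.222$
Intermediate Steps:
$R = - \frac{4}{9}$ ($R = \frac{\left(2 - 10\right) \frac{1}{4 + 5}}{2} = \frac{\left(-8\right) \frac{1}{9}}{2} = \frac{1}{2} \left(- \frac{8}{9}\right) = - \frac{4}{9} \approx -0.44444$)
$Z{\left(a \right)} = - \frac{4}{9 a}$
$\left(\left(-6\right) 2 + \left(5 - -107\right)\right) Z{\left(2 \right)} = \left(\left(-6\right) 2 + \left(5 - -107\right)\right) \left(- \frac{4}{9 \cdot 2}\right) = \left(-12 + \left(5 + 107\right)\right) \left(\left(- \frac{4}{9}\right) \frac{1}{2}\right) = \left(-12 + 112\right) \left(- \frac{2}{9}\right) = 100 \left(- \frac{2}{9}\right) = - \frac{200}{9}$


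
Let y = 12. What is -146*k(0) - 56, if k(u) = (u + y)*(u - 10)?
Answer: 17464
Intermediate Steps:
k(u) = (-10 + u)*(12 + u) (k(u) = (u + 12)*(u - 10) = (12 + u)*(-10 + u) = (-10 + u)*(12 + u))
-146*k(0) - 56 = -146*(-120 + 0² + 2*0) - 56 = -146*(-120 + 0 + 0) - 56 = -146*(-120) - 56 = 17520 - 56 = 17464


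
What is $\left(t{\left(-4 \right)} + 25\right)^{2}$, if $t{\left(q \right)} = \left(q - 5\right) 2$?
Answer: $49$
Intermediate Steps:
$t{\left(q \right)} = -10 + 2 q$ ($t{\left(q \right)} = \left(-5 + q\right) 2 = -10 + 2 q$)
$\left(t{\left(-4 \right)} + 25\right)^{2} = \left(\left(-10 + 2 \left(-4\right)\right) + 25\right)^{2} = \left(\left(-10 - 8\right) + 25\right)^{2} = \left(-18 + 25\right)^{2} = 7^{2} = 49$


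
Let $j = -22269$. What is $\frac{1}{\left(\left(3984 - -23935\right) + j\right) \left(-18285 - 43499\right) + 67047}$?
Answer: $- \frac{1}{349012553} \approx -2.8652 \cdot 10^{-9}$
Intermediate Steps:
$\frac{1}{\left(\left(3984 - -23935\right) + j\right) \left(-18285 - 43499\right) + 67047} = \frac{1}{\left(\left(3984 - -23935\right) - 22269\right) \left(-18285 - 43499\right) + 67047} = \frac{1}{\left(\left(3984 + 23935\right) - 22269\right) \left(-61784\right) + 67047} = \frac{1}{\left(27919 - 22269\right) \left(-61784\right) + 67047} = \frac{1}{5650 \left(-61784\right) + 67047} = \frac{1}{-349079600 + 67047} = \frac{1}{-349012553} = - \frac{1}{349012553}$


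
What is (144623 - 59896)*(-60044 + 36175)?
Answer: -2022348763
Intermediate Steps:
(144623 - 59896)*(-60044 + 36175) = 84727*(-23869) = -2022348763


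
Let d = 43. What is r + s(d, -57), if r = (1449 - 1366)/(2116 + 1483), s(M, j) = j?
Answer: -205060/3599 ≈ -56.977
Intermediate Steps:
r = 83/3599 ≈ 0.023062
r + s(d, -57) = 83/3599 - 57 = -205060/3599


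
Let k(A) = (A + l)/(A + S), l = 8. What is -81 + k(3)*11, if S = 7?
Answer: -689/10 ≈ -68.900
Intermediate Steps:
k(A) = (8 + A)/(7 + A) (k(A) = (A + 8)/(A + 7) = (8 + A)/(7 + A))
-81 + k(3)*11 = -81 + ((8 + 3)/(7 + 3))*11 = -81 + (11/10)*11 = -81 + 121/10 = -689/10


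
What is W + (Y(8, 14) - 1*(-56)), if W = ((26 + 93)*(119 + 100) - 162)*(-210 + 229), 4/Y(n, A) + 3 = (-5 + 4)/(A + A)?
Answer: 41831533/85 ≈ 4.9214e+5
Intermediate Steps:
Y(n, A) = 4/(-3 - 1/(2*A)) (Y(n, A) = 4/(-3 + (-5 + 4)/(A + A)) = 4/(-3 - 1/(2*A)))
W = 492081 (W = (119*219 - 162)*19 = (26061 - 162)*19 = 25899*19 = 492081)
W + (Y(8, 14) - 1*(-56)) = 492081 + (-8*14/(1 + 6*14) - 1*(-56)) = 492081 + (-8*14/(1 + 84) + 56) = 492081 + (-8*14/85 + 56) = 492081 + (-8*14*1/85 + 56) = 492081 + (-112/85 + 56) = 492081 + 4648/85 = 41831533/85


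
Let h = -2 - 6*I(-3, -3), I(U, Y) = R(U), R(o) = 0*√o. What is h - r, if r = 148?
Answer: -150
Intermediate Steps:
R(o) = 0
I(U, Y) = 0
h = -2 (h = -2 - 6*0 = -2 + 0 = -2)
h - r = -2 - 1*148 = -2 - 148 = -150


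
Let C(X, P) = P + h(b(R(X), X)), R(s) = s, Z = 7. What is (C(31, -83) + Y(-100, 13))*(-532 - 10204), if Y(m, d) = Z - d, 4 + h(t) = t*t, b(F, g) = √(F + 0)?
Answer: 665632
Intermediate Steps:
b(F, g) = √F
h(t) = -4 + t² (h(t) = -4 + t*t = -4 + t²)
Y(m, d) = 7 - d
C(X, P) = -4 + P + X (C(X, P) = P + (-4 + (√X)²) = P + (-4 + X) = -4 + P + X)
(C(31, -83) + Y(-100, 13))*(-532 - 10204) = ((-4 - 83 + 31) + (7 - 1*13))*(-532 - 10204) = (-56 + (7 - 13))*(-10736) = (-56 - 6)*(-10736) = -62*(-10736) = 665632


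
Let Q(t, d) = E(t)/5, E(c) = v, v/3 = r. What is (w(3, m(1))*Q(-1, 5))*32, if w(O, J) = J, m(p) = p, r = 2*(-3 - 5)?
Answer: -1536/5 ≈ -307.20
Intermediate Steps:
r = -16 (r = 2*(-8) = -16)
v = -48 (v = 3*(-16) = -48)
E(c) = -48
Q(t, d) = -48/5
(w(3, m(1))*Q(-1, 5))*32 = (1*(-48/5))*32 = -48/5*32 = -1536/5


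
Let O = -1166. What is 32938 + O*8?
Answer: 23610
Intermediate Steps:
32938 + O*8 = 32938 - 1166*8 = 32938 - 9328 = 23610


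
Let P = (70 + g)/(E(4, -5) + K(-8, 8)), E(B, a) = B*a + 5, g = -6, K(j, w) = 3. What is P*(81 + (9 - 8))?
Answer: -1312/3 ≈ -437.33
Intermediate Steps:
E(B, a) = 5 + B*a
P = -16/3 (P = (70 - 6)/((5 + 4*(-5)) + 3) = 64/((5 - 20) + 3) = 64/(-15 + 3) = 64/(-12) = 64*(-1/12) = -16/3 ≈ -5.3333)
P*(81 + (9 - 8)) = -16*(81 + (9 - 8))/3 = -16*(81 + 1)/3 = -16/3*82 = -1312/3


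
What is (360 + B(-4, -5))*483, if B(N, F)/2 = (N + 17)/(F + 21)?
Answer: 1397319/8 ≈ 1.7467e+5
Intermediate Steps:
B(N, F) = 2*(17 + N)/(21 + F) (B(N, F) = 2*((N + 17)/(F + 21)) = 2*((17 + N)/(21 + F)) = 2*(17 + N)/(21 + F))
(360 + B(-4, -5))*483 = (360 + 2*(17 - 4)/(21 - 5))*483 = (360 + 2*13/16)*483 = (360 + 2*(1/16)*13)*483 = (360 + 13/8)*483 = (2893/8)*483 = 1397319/8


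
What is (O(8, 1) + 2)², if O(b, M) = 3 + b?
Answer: 169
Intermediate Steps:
(O(8, 1) + 2)² = ((3 + 8) + 2)² = (11 + 2)² = 13² = 169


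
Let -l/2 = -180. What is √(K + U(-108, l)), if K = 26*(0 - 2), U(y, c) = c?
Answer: 2*√77 ≈ 17.550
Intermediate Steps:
l = 360 (l = -2*(-180) = 360)
K = -52 (K = 26*(-2) = -52)
√(K + U(-108, l)) = √(-52 + 360) = √308 = 2*√77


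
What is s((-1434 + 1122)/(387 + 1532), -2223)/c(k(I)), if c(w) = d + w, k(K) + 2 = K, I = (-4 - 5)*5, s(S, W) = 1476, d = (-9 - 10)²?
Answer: 738/157 ≈ 4.7006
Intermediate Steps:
d = 361 (d = (-19)² = 361)
I = -45 (I = -9*5 = -45)
k(K) = -2 + K
c(w) = 361 + w
s((-1434 + 1122)/(387 + 1532), -2223)/c(k(I)) = 1476/(361 + (-2 - 45)) = 1476/(361 - 47) = 1476/314 = 1476*(1/314) = 738/157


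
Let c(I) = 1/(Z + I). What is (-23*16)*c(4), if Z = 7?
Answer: -368/11 ≈ -33.455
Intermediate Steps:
c(I) = 1/(7 + I)
(-23*16)*c(4) = (-23*16)/(7 + 4) = -368/11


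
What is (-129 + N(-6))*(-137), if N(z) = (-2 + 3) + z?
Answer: 18358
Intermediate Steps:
N(z) = 1 + z
(-129 + N(-6))*(-137) = (-129 + (1 - 6))*(-137) = (-129 - 5)*(-137) = -134*(-137) = 18358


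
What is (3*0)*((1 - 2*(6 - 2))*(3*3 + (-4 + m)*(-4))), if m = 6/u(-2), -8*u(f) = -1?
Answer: 0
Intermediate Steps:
u(f) = ⅛ (u(f) = -⅛*(-1) = ⅛)
m = 48 (m = 6/(⅛) = 6*8 = 48)
(3*0)*((1 - 2*(6 - 2))*(3*3 + (-4 + m)*(-4))) = (3*0)*((1 - 2*(6 - 2))*(3*3 + (-4 + 48)*(-4))) = 0*((1 - 2*4)*(9 + 44*(-4))) = 0*((1 - 8)*(9 - 176)) = 0*(-7*(-167)) = 0*1169 = 0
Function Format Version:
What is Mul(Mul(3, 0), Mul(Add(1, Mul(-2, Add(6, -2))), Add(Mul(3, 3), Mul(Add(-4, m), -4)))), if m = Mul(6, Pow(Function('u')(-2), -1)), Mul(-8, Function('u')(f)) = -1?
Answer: 0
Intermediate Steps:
Function('u')(f) = Rational(1, 8) (Function('u')(f) = Mul(Rational(-1, 8), -1) = Rational(1, 8))
m = 48 (m = Mul(6, Pow(Rational(1, 8), -1)) = Mul(6, 8) = 48)
Mul(Mul(3, 0), Mul(Add(1, Mul(-2, Add(6, -2))), Add(Mul(3, 3), Mul(Add(-4, m), -4)))) = Mul(Mul(3, 0), Mul(Add(1, Mul(-2, Add(6, -2))), Add(Mul(3, 3), Mul(Add(-4, 48), -4)))) = Mul(0, Mul(Add(1, Mul(-2, 4)), Add(9, Mul(44, -4)))) = Mul(0, Mul(Add(1, -8), Add(9, -176))) = Mul(0, Mul(-7, -167)) = Mul(0, 1169) = 0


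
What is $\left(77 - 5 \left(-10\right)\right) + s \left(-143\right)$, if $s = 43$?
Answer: $-6022$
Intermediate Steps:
$\left(77 - 5 \left(-10\right)\right) + s \left(-143\right) = \left(77 - 5 \left(-10\right)\right) + 43 \left(-143\right) = \left(77 - -50\right) - 6149 = \left(77 + 50\right) - 6149 = 127 - 6149 = -6022$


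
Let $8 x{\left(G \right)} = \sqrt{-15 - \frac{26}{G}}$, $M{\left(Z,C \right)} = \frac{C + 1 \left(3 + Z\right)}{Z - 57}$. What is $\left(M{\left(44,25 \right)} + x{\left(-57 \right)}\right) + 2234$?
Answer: $\frac{28970}{13} + \frac{i \sqrt{47253}}{456} \approx 2228.5 + 0.47671 i$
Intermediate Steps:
$M{\left(Z,C \right)} = \frac{3 + C + Z}{-57 + Z}$ ($M{\left(Z,C \right)} = \frac{C + \left(3 + Z\right)}{-57 + Z} = \frac{3 + C + Z}{-57 + Z}$)
$x{\left(G \right)} = \frac{\sqrt{-15 - \frac{26}{G}}}{8}$
$\left(M{\left(44,25 \right)} + x{\left(-57 \right)}\right) + 2234 = \left(\frac{3 + 25 + 44}{-57 + 44} + \frac{\sqrt{-15 - \frac{26}{-57}}}{8}\right) + 2234 = \left(\frac{1}{-13} \cdot 72 + \frac{\sqrt{-15 - - \frac{26}{57}}}{8}\right) + 2234 = \left(\left(- \frac{1}{13}\right) 72 + \frac{\sqrt{-15 + \frac{26}{57}}}{8}\right) + 2234 = \left(- \frac{72}{13} + \frac{\sqrt{- \frac{829}{57}}}{8}\right) + 2234 = \left(- \frac{72}{13} + \frac{\frac{1}{57} i \sqrt{47253}}{8}\right) + 2234 = \left(- \frac{72}{13} + \frac{i \sqrt{47253}}{456}\right) + 2234 = \frac{28970}{13} + \frac{i \sqrt{47253}}{456}$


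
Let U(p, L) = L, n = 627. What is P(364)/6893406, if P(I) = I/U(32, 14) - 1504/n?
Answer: 7399/2161082781 ≈ 3.4237e-6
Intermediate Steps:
P(I) = -1504/627 + I/14 (P(I) = I/14 - 1504/627 = -1504/627 + I/14)
P(364)/6893406 = (-1504/627 + (1/14)*364)/6893406 = (-1504/627 + 26)*(1/6893406) = (14798/627)*(1/6893406) = 7399/2161082781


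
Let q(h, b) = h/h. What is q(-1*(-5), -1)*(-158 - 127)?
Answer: -285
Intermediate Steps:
q(h, b) = 1
q(-1*(-5), -1)*(-158 - 127) = 1*(-158 - 127) = 1*(-285) = -285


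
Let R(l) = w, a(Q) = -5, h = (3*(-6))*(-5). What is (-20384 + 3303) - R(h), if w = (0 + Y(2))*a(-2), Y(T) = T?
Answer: -17071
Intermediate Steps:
h = 90 (h = -18*(-5) = 90)
w = -10 (w = (0 + 2)*(-5) = 2*(-5) = -10)
R(l) = -10
(-20384 + 3303) - R(h) = (-20384 + 3303) - 1*(-10) = -17081 + 10 = -17071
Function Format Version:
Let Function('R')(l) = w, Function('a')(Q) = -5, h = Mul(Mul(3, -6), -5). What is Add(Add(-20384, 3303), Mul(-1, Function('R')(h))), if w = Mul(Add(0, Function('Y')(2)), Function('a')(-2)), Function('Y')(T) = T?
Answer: -17071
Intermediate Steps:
h = 90 (h = Mul(-18, -5) = 90)
w = -10 (w = Mul(Add(0, 2), -5) = Mul(2, -5) = -10)
Function('R')(l) = -10
Add(Add(-20384, 3303), Mul(-1, Function('R')(h))) = Add(Add(-20384, 3303), Mul(-1, -10)) = Add(-17081, 10) = -17071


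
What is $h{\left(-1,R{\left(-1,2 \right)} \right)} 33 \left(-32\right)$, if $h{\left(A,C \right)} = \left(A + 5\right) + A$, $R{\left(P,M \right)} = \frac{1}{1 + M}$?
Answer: $-3168$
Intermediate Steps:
$h{\left(A,C \right)} = 5 + 2 A$ ($h{\left(A,C \right)} = \left(5 + A\right) + A = 5 + 2 A$)
$h{\left(-1,R{\left(-1,2 \right)} \right)} 33 \left(-32\right) = \left(5 + 2 \left(-1\right)\right) 33 \left(-32\right) = \left(5 - 2\right) 33 \left(-32\right) = 3 \cdot 33 \left(-32\right) = 99 \left(-32\right) = -3168$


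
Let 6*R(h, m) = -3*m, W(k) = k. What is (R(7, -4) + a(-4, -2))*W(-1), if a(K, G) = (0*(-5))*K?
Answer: -2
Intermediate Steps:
a(K, G) = 0 (a(K, G) = 0*K = 0)
R(h, m) = -m/2 (R(h, m) = (-3*m)/6 = -m/2)
(R(7, -4) + a(-4, -2))*W(-1) = (-½*(-4) + 0)*(-1) = (2 + 0)*(-1) = 2*(-1) = -2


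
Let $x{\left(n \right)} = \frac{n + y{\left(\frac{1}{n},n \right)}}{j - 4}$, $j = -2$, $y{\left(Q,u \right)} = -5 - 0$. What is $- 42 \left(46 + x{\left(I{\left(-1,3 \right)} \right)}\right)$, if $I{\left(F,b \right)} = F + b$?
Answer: $-1953$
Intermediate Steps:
$y{\left(Q,u \right)} = -5$ ($y{\left(Q,u \right)} = -5 + 0 = -5$)
$x{\left(n \right)} = \frac{5}{6} - \frac{n}{6}$ ($x{\left(n \right)} = \frac{n - 5}{-2 - 4} = \frac{-5 + n}{-6} = \left(-5 + n\right) \left(- \frac{1}{6}\right) = \frac{5}{6} - \frac{n}{6}$)
$- 42 \left(46 + x{\left(I{\left(-1,3 \right)} \right)}\right) = - 42 \left(46 + \left(\frac{5}{6} - \frac{-1 + 3}{6}\right)\right) = - 42 \left(46 + \left(\frac{5}{6} - \frac{1}{3}\right)\right) = - 42 \left(46 + \frac{1}{2}\right) = \left(-42\right) \frac{93}{2} = -1953$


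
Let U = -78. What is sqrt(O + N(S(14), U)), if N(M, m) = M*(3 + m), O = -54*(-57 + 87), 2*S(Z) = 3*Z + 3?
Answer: 21*I*sqrt(30)/2 ≈ 57.511*I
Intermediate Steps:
S(Z) = 3/2 + 3*Z/2 (S(Z) = (3*Z + 3)/2 = (3 + 3*Z)/2 = 3/2 + 3*Z/2)
O = -1620 (O = -54*30 = -1620)
sqrt(O + N(S(14), U)) = sqrt(-1620 + (3/2 + (3/2)*14)*(3 - 78)) = sqrt(-1620 + (3/2 + 21)*(-75)) = sqrt(-1620 + (45/2)*(-75)) = sqrt(-1620 - 3375/2) = sqrt(-6615/2) = 21*I*sqrt(30)/2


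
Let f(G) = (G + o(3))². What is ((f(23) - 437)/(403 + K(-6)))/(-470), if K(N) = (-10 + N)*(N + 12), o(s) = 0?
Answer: -46/72145 ≈ -0.00063760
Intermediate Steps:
K(N) = (-10 + N)*(12 + N)
f(G) = G² (f(G) = (G + 0)² = G²)
((f(23) - 437)/(403 + K(-6)))/(-470) = ((23² - 437)/(403 + (-120 + (-6)² + 2*(-6))))/(-470) = ((529 - 437)/(403 + (-120 + 36 - 12)))*(-1/470) = (92/(403 - 96))*(-1/470) = (92/307)*(-1/470) = -46/72145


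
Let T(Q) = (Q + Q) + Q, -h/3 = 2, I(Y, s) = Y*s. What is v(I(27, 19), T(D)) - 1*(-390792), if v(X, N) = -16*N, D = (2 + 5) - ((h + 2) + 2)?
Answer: 390360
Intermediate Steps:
h = -6 (h = -3*2 = -6)
D = 9 (D = (2 + 5) - ((-6 + 2) + 2) = 7 - (-4 + 2) = 7 - 1*(-2) = 7 + 2 = 9)
T(Q) = 3*Q (T(Q) = 2*Q + Q = 3*Q)
v(I(27, 19), T(D)) - 1*(-390792) = -48*9 - 1*(-390792) = -16*27 + 390792 = -432 + 390792 = 390360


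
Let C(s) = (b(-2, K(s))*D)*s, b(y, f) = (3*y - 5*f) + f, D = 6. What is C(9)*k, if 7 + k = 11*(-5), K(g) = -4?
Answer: -33480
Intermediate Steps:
k = -62 (k = -7 + 11*(-5) = -7 - 55 = -62)
b(y, f) = -4*f + 3*y (b(y, f) = (-5*f + 3*y) + f = -4*f + 3*y)
C(s) = 60*s (C(s) = ((-4*(-4) + 3*(-2))*6)*s = ((16 - 6)*6)*s = (10*6)*s = 60*s)
C(9)*k = (60*9)*(-62) = 540*(-62) = -33480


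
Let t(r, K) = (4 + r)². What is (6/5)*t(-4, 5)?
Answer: 0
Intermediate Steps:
(6/5)*t(-4, 5) = (6/5)*(4 - 4)² = ((⅕)*6)*0² = (6/5)*0 = 0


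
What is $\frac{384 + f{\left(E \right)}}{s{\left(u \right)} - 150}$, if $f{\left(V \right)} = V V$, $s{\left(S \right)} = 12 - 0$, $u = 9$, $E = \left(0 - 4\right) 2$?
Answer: $- \frac{224}{69} \approx -3.2464$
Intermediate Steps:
$E = -8$ ($E = \left(-4\right) 2 = -8$)
$s{\left(S \right)} = 12$ ($s{\left(S \right)} = 12 + 0 = 12$)
$f{\left(V \right)} = V^{2}$
$\frac{384 + f{\left(E \right)}}{s{\left(u \right)} - 150} = \frac{384 + \left(-8\right)^{2}}{12 - 150} = \frac{384 + 64}{-138} = 448 \left(- \frac{1}{138}\right) = - \frac{224}{69}$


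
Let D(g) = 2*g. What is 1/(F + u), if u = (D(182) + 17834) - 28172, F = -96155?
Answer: -1/106129 ≈ -9.4225e-6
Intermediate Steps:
u = -9974 (u = (2*182 + 17834) - 28172 = (364 + 17834) - 28172 = 18198 - 28172 = -9974)
1/(F + u) = 1/(-96155 - 9974) = 1/(-106129) = -1/106129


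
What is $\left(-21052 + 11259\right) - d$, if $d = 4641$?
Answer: $-14434$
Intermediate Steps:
$\left(-21052 + 11259\right) - d = \left(-21052 + 11259\right) - 4641 = -9793 - 4641 = -14434$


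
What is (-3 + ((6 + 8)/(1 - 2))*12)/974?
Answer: -171/974 ≈ -0.17556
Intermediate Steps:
(-3 + ((6 + 8)/(1 - 2))*12)/974 = (-3 + (14/(-1))*12)*(1/974) = (-3 + (14*(-1))*12)*(1/974) = (-3 - 14*12)*(1/974) = (-3 - 168)*(1/974) = -171*1/974 = -171/974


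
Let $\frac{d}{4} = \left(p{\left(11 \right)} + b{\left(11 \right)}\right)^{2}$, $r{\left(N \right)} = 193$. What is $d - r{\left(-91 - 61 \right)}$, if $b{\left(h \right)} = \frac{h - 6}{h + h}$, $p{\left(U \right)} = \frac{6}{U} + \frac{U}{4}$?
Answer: $- \frac{69387}{484} \approx -143.36$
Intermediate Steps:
$p{\left(U \right)} = \frac{6}{U} + \frac{U}{4}$ ($p{\left(U \right)} = \frac{6}{U} + U \frac{1}{4} = \frac{6}{U} + \frac{U}{4}$)
$b{\left(h \right)} = \frac{-6 + h}{2 h}$
$d = \frac{24025}{484}$ ($d = 4 \left(\left(\frac{6}{11} + \frac{1}{4} \cdot 11\right) + \frac{-6 + 11}{2 \cdot 11}\right)^{2} = 4 \left(\left(6 \cdot \frac{1}{11} + \frac{11}{4}\right) + \frac{1}{2} \cdot \frac{1}{11} \cdot 5\right)^{2} = 4 \left(\left(\frac{6}{11} + \frac{11}{4}\right) + \frac{5}{22}\right)^{2} = 4 \left(\frac{145}{44} + \frac{5}{22}\right)^{2} = 4 \left(\frac{155}{44}\right)^{2} = 4 \cdot \frac{24025}{1936} = \frac{24025}{484} \approx 49.638$)
$d - r{\left(-91 - 61 \right)} = \frac{24025}{484} - 193 = - \frac{69387}{484}$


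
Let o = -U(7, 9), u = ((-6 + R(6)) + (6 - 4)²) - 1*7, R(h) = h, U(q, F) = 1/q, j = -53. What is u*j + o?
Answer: 1112/7 ≈ 158.86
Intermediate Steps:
u = -3 (u = ((-6 + 6) + (6 - 4)²) - 1*7 = (0 + 2²) - 7 = (0 + 4) - 7 = 4 - 7 = -3)
o = -⅐ (o = -1/7 = -1*⅐ = -⅐ ≈ -0.14286)
u*j + o = -3*(-53) - ⅐ = 159 - ⅐ = 1112/7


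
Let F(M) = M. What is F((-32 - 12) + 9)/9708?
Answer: -35/9708 ≈ -0.0036053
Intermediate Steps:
F((-32 - 12) + 9)/9708 = ((-32 - 12) + 9)/9708 = (-44 + 9)*(1/9708) = -35*1/9708 = -35/9708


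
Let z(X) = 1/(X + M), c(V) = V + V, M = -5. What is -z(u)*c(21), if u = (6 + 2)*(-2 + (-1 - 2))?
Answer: 14/15 ≈ 0.93333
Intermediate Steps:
u = -40 (u = 8*(-2 - 3) = 8*(-5) = -40)
c(V) = 2*V
z(X) = 1/(-5 + X) (z(X) = 1/(X - 5) = 1/(-5 + X))
-z(u)*c(21) = -2*21/(-5 - 40) = -42/(-45) = -(-1)*42/45 = -1*(-14/15) = 14/15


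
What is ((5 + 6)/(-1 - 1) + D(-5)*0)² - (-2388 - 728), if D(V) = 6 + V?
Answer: 12585/4 ≈ 3146.3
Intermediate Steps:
((5 + 6)/(-1 - 1) + D(-5)*0)² - (-2388 - 728) = ((5 + 6)/(-1 - 1) + (6 - 5)*0)² - (-2388 - 728) = (11/(-2) + 1*0)² - 1*(-3116) = (11*(-½) + 0)² + 3116 = (-11/2 + 0)² + 3116 = (-11/2)² + 3116 = 121/4 + 3116 = 12585/4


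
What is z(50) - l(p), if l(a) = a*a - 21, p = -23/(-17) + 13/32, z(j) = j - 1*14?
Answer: 15952503/295936 ≈ 53.905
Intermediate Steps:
z(j) = -14 + j (z(j) = j - 14 = -14 + j)
p = 957/544 (p = -23*(-1/17) + 13*(1/32) = 23/17 + 13/32 = 957/544 ≈ 1.7592)
l(a) = -21 + a² (l(a) = a² - 21 = -21 + a²)
z(50) - l(p) = (-14 + 50) - (-21 + (957/544)²) = 36 - (-21 + 915849/295936) = 36 - 1*(-5298807/295936) = 36 + 5298807/295936 = 15952503/295936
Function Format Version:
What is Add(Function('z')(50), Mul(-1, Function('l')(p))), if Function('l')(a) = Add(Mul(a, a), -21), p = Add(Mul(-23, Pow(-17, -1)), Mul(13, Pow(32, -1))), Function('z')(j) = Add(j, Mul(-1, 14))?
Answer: Rational(15952503, 295936) ≈ 53.905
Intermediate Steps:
Function('z')(j) = Add(-14, j) (Function('z')(j) = Add(j, -14) = Add(-14, j))
p = Rational(957, 544) (p = Add(Mul(-23, Rational(-1, 17)), Mul(13, Rational(1, 32))) = Add(Rational(23, 17), Rational(13, 32)) = Rational(957, 544) ≈ 1.7592)
Function('l')(a) = Add(-21, Pow(a, 2)) (Function('l')(a) = Add(Pow(a, 2), -21) = Add(-21, Pow(a, 2)))
Add(Function('z')(50), Mul(-1, Function('l')(p))) = Add(Add(-14, 50), Mul(-1, Add(-21, Pow(Rational(957, 544), 2)))) = Add(36, Mul(-1, Add(-21, Rational(915849, 295936)))) = Add(36, Mul(-1, Rational(-5298807, 295936))) = Add(36, Rational(5298807, 295936)) = Rational(15952503, 295936)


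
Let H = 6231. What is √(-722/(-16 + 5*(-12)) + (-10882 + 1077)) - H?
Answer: -6231 + I*√39182/2 ≈ -6231.0 + 98.972*I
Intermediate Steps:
√(-722/(-16 + 5*(-12)) + (-10882 + 1077)) - H = √(-722/(-16 + 5*(-12)) + (-10882 + 1077)) - 1*6231 = √(-722/(-16 - 60) - 9805) - 6231 = √(-722/(-76) - 9805) - 6231 = √(-722*(-1/76) - 9805) - 6231 = √(19/2 - 9805) - 6231 = √(-19591/2) - 6231 = I*√39182/2 - 6231 = -6231 + I*√39182/2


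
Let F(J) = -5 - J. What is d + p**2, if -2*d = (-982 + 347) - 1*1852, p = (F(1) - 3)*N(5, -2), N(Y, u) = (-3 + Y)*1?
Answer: 3135/2 ≈ 1567.5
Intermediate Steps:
N(Y, u) = -3 + Y
p = -18 (p = ((-5 - 1*1) - 3)*(-3 + 5) = ((-5 - 1) - 3)*2 = (-6 - 3)*2 = -9*2 = -18)
d = 2487/2 (d = -((-982 + 347) - 1*1852)/2 = -(-635 - 1852)/2 = -1/2*(-2487) = 2487/2 ≈ 1243.5)
d + p**2 = 2487/2 + (-18)**2 = 2487/2 + 324 = 3135/2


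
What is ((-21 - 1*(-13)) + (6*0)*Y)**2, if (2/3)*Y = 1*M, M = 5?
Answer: 64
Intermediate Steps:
Y = 15/2 (Y = 3*(1*5)/2 = (3/2)*5 = 15/2 ≈ 7.5000)
((-21 - 1*(-13)) + (6*0)*Y)**2 = ((-21 - 1*(-13)) + (6*0)*(15/2))**2 = ((-21 + 13) + 0*(15/2))**2 = (-8 + 0)**2 = (-8)**2 = 64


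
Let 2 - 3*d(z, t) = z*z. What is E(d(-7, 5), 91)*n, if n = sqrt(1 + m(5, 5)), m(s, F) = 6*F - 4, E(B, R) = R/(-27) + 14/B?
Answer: -5411*sqrt(3)/423 ≈ -22.156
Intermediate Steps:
d(z, t) = 2/3 - z**2/3 (d(z, t) = 2/3 - z*z/3 = 2/3 - z**2/3)
E(B, R) = 14/B - R/27 (E(B, R) = R*(-1/27) + 14/B = -R/27 + 14/B = 14/B - R/27)
m(s, F) = -4 + 6*F
n = 3*sqrt(3) (n = sqrt(1 + (-4 + 6*5)) = sqrt(1 + (-4 + 30)) = sqrt(1 + 26) = sqrt(27) = 3*sqrt(3) ≈ 5.1962)
E(d(-7, 5), 91)*n = (14/(2/3 - 1/3*(-7)**2) - 1/27*91)*(3*sqrt(3)) = (14/(2/3 - 1/3*49) - 91/27)*(3*sqrt(3)) = (14/(2/3 - 49/3) - 91/27)*(3*sqrt(3)) = (14/(-47/3) - 91/27)*(3*sqrt(3)) = (14*(-3/47) - 91/27)*(3*sqrt(3)) = (-42/47 - 91/27)*(3*sqrt(3)) = -5411*sqrt(3)/423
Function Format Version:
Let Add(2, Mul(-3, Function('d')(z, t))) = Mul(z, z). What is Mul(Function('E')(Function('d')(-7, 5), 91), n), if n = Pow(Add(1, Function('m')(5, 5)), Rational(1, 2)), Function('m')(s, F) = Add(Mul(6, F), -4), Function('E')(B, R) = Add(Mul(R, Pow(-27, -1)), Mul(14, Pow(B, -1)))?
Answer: Mul(Rational(-5411, 423), Pow(3, Rational(1, 2))) ≈ -22.156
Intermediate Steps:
Function('d')(z, t) = Add(Rational(2, 3), Mul(Rational(-1, 3), Pow(z, 2))) (Function('d')(z, t) = Add(Rational(2, 3), Mul(Rational(-1, 3), Mul(z, z))) = Add(Rational(2, 3), Mul(Rational(-1, 3), Pow(z, 2))))
Function('E')(B, R) = Add(Mul(14, Pow(B, -1)), Mul(Rational(-1, 27), R)) (Function('E')(B, R) = Add(Mul(R, Rational(-1, 27)), Mul(14, Pow(B, -1))) = Add(Mul(Rational(-1, 27), R), Mul(14, Pow(B, -1))) = Add(Mul(14, Pow(B, -1)), Mul(Rational(-1, 27), R)))
Function('m')(s, F) = Add(-4, Mul(6, F))
n = Mul(3, Pow(3, Rational(1, 2))) (n = Pow(Add(1, Add(-4, Mul(6, 5))), Rational(1, 2)) = Pow(Add(1, Add(-4, 30)), Rational(1, 2)) = Pow(Add(1, 26), Rational(1, 2)) = Pow(27, Rational(1, 2)) = Mul(3, Pow(3, Rational(1, 2))) ≈ 5.1962)
Mul(Function('E')(Function('d')(-7, 5), 91), n) = Mul(Add(Mul(14, Pow(Add(Rational(2, 3), Mul(Rational(-1, 3), Pow(-7, 2))), -1)), Mul(Rational(-1, 27), 91)), Mul(3, Pow(3, Rational(1, 2)))) = Mul(Add(Mul(14, Pow(Add(Rational(2, 3), Mul(Rational(-1, 3), 49)), -1)), Rational(-91, 27)), Mul(3, Pow(3, Rational(1, 2)))) = Mul(Add(Mul(14, Pow(Add(Rational(2, 3), Rational(-49, 3)), -1)), Rational(-91, 27)), Mul(3, Pow(3, Rational(1, 2)))) = Mul(Add(Mul(14, Pow(Rational(-47, 3), -1)), Rational(-91, 27)), Mul(3, Pow(3, Rational(1, 2)))) = Mul(Add(Mul(14, Rational(-3, 47)), Rational(-91, 27)), Mul(3, Pow(3, Rational(1, 2)))) = Mul(Add(Rational(-42, 47), Rational(-91, 27)), Mul(3, Pow(3, Rational(1, 2)))) = Mul(Rational(-5411, 1269), Mul(3, Pow(3, Rational(1, 2)))) = Mul(Rational(-5411, 423), Pow(3, Rational(1, 2)))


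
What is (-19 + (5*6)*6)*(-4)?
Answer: -644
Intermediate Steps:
(-19 + (5*6)*6)*(-4) = (-19 + 30*6)*(-4) = (-19 + 180)*(-4) = 161*(-4) = -644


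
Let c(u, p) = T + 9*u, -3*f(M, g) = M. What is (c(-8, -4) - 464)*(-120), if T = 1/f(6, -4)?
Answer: 64380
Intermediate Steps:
f(M, g) = -M/3
T = -½ (T = 1/(-⅓*6) = 1/(-2) = -½ ≈ -0.50000)
c(u, p) = -½ + 9*u
(c(-8, -4) - 464)*(-120) = ((-½ + 9*(-8)) - 464)*(-120) = ((-½ - 72) - 464)*(-120) = (-145/2 - 464)*(-120) = -1073/2*(-120) = 64380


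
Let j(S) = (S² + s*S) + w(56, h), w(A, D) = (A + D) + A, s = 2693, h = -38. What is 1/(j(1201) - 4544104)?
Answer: 1/132664 ≈ 7.5378e-6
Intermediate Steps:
w(A, D) = D + 2*A
j(S) = 74 + S² + 2693*S (j(S) = (S² + 2693*S) + (-38 + 2*56) = (S² + 2693*S) + (-38 + 112) = (S² + 2693*S) + 74 = 74 + S² + 2693*S)
1/(j(1201) - 4544104) = 1/((74 + 1201² + 2693*1201) - 4544104) = 1/((74 + 1442401 + 3234293) - 4544104) = 1/(4676768 - 4544104) = 1/132664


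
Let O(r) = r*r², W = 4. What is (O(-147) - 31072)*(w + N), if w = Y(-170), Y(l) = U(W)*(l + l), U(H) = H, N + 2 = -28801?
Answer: 96750687985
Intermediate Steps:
N = -28803 (N = -2 - 28801 = -28803)
Y(l) = 8*l (Y(l) = 4*(l + l) = 4*(2*l) = 8*l)
w = -1360 (w = 8*(-170) = -1360)
O(r) = r³
(O(-147) - 31072)*(w + N) = ((-147)³ - 31072)*(-1360 - 28803) = (-3176523 - 31072)*(-30163) = -3207595*(-30163) = 96750687985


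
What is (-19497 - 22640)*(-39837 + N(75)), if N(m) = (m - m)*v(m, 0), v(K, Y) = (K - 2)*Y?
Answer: 1678611669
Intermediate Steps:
v(K, Y) = Y*(-2 + K) (v(K, Y) = (-2 + K)*Y = Y*(-2 + K))
N(m) = 0 (N(m) = (m - m)*(0*(-2 + m)) = 0*0 = 0)
(-19497 - 22640)*(-39837 + N(75)) = (-19497 - 22640)*(-39837 + 0) = -42137*(-39837) = 1678611669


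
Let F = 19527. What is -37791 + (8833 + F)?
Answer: -9431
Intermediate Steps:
-37791 + (8833 + F) = -37791 + (8833 + 19527) = -37791 + 28360 = -9431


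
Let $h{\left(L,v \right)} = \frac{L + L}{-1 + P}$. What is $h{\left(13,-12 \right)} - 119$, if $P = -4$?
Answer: $- \frac{621}{5} \approx -124.2$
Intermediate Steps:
$h{\left(L,v \right)} = - \frac{2 L}{5}$ ($h{\left(L,v \right)} = \frac{L + L}{-1 - 4} = \frac{2 L}{-5} = 2 L \left(- \frac{1}{5}\right) = - \frac{2 L}{5}$)
$h{\left(13,-12 \right)} - 119 = \left(- \frac{2}{5}\right) 13 - 119 = - \frac{26}{5} - 119 = - \frac{621}{5}$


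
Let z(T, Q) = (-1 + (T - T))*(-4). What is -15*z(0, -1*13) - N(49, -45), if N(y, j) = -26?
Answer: -34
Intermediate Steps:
z(T, Q) = 4 (z(T, Q) = (-1 + 0)*(-4) = -1*(-4) = 4)
-15*z(0, -1*13) - N(49, -45) = -15*4 - 1*(-26) = -60 + 26 = -34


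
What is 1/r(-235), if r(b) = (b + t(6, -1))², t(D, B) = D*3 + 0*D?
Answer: 1/47089 ≈ 2.1236e-5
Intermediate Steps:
t(D, B) = 3*D (t(D, B) = 3*D + 0 = 3*D)
r(b) = (18 + b)² (r(b) = (b + 3*6)² = (b + 18)² = (18 + b)²)
1/r(-235) = 1/((18 - 235)²) = 1/((-217)²) = 1/47089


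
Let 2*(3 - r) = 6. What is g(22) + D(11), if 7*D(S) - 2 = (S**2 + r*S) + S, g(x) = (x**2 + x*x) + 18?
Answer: 7036/7 ≈ 1005.1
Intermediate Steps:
r = 0 (r = 3 - 1/2*6 = 3 - 3 = 0)
g(x) = 18 + 2*x**2 (g(x) = (x**2 + x**2) + 18 = 2*x**2 + 18 = 18 + 2*x**2)
D(S) = 2/7 + S/7 + S**2/7 (D(S) = 2/7 + ((S**2 + 0*S) + S)/7 = 2/7 + ((S**2 + 0) + S)/7 = 2/7 + (S**2 + S)/7 = 2/7 + (S + S**2)/7 = 2/7 + (S/7 + S**2/7) = 2/7 + S/7 + S**2/7)
g(22) + D(11) = (18 + 2*22**2) + (2/7 + (1/7)*11 + (1/7)*11**2) = (18 + 2*484) + (2/7 + 11/7 + (1/7)*121) = (18 + 968) + (2/7 + 11/7 + 121/7) = 986 + 134/7 = 7036/7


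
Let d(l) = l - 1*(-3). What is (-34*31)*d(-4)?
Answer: 1054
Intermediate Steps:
d(l) = 3 + l (d(l) = l + 3 = 3 + l)
(-34*31)*d(-4) = (-34*31)*(3 - 4) = -1054*(-1) = 1054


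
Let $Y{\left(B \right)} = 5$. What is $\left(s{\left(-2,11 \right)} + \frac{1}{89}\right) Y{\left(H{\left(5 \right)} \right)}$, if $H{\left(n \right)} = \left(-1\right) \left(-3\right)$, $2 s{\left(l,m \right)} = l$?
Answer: $- \frac{440}{89} \approx -4.9438$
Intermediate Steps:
$s{\left(l,m \right)} = \frac{l}{2}$
$H{\left(n \right)} = 3$
$\left(s{\left(-2,11 \right)} + \frac{1}{89}\right) Y{\left(H{\left(5 \right)} \right)} = \left(\frac{1}{2} \left(-2\right) + \frac{1}{89}\right) 5 = \left(-1 + \frac{1}{89}\right) 5 = \left(- \frac{88}{89}\right) 5 = - \frac{440}{89}$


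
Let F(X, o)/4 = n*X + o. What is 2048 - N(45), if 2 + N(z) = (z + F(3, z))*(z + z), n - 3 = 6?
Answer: -27920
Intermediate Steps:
n = 9 (n = 3 + 6 = 9)
F(X, o) = 4*o + 36*X (F(X, o) = 4*(9*X + o) = 4*(o + 9*X) = 4*o + 36*X)
N(z) = -2 + 2*z*(108 + 5*z) (N(z) = -2 + (z + (4*z + 36*3))*(z + z) = -2 + (z + (4*z + 108))*(2*z) = -2 + (z + (108 + 4*z))*(2*z) = -2 + (108 + 5*z)*(2*z) = -2 + 2*z*(108 + 5*z))
2048 - N(45) = 2048 - (-2 + 10*45**2 + 216*45) = 2048 - (-2 + 10*2025 + 9720) = 2048 - (-2 + 20250 + 9720) = 2048 - 1*29968 = 2048 - 29968 = -27920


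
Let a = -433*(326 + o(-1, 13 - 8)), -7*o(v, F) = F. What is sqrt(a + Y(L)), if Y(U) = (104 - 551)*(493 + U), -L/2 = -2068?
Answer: 3*I*sqrt(12032286)/7 ≈ 1486.6*I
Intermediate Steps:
o(v, F) = -F/7
L = 4136 (L = -2*(-2068) = 4136)
a = -985941/7 (a = -433*(326 - (13 - 8)/7) = -433*(326 - 1/7*5) = -433*(326 - 5/7) = -433*2277/7 = -985941/7 ≈ -1.4085e+5)
Y(U) = -220371 - 447*U (Y(U) = -447*(493 + U) = -220371 - 447*U)
sqrt(a + Y(L)) = sqrt(-985941/7 + (-220371 - 447*4136)) = sqrt(-985941/7 + (-220371 - 1848792)) = sqrt(-985941/7 - 2069163) = sqrt(-15470082/7) = 3*I*sqrt(12032286)/7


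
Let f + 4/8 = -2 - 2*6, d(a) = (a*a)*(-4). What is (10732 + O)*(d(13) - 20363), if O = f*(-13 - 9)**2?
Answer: -78138846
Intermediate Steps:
d(a) = -4*a**2 (d(a) = a**2*(-4) = -4*a**2)
f = -29/2 (f = -1/2 + (-2 - 2*6) = -1/2 + (-2 - 12) = -1/2 - 14 = -29/2 ≈ -14.500)
O = -7018 (O = -29*(-13 - 9)**2/2 = -29/2*(-22)**2 = -29/2*484 = -7018)
(10732 + O)*(d(13) - 20363) = (10732 - 7018)*(-4*13**2 - 20363) = 3714*(-4*169 - 20363) = 3714*(-676 - 20363) = 3714*(-21039) = -78138846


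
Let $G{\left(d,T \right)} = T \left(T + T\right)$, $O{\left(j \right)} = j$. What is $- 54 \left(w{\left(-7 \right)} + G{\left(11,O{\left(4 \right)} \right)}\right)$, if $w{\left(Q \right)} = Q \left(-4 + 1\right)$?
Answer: $-2862$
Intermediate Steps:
$G{\left(d,T \right)} = 2 T^{2}$ ($G{\left(d,T \right)} = T 2 T = 2 T^{2}$)
$w{\left(Q \right)} = - 3 Q$ ($w{\left(Q \right)} = Q \left(-3\right) = - 3 Q$)
$- 54 \left(w{\left(-7 \right)} + G{\left(11,O{\left(4 \right)} \right)}\right) = - 54 \left(\left(-3\right) \left(-7\right) + 2 \cdot 4^{2}\right) = - 54 \left(21 + 2 \cdot 16\right) = - 54 \left(21 + 32\right) = \left(-54\right) 53 = -2862$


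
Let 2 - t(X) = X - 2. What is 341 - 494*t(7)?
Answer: 1823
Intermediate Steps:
t(X) = 4 - X (t(X) = 2 - (X - 2) = 2 - (-2 + X) = 2 + (2 - X) = 4 - X)
341 - 494*t(7) = 341 - 494*(4 - 1*7) = 341 - 494*(4 - 7) = 341 - 494*(-3) = 341 + 1482 = 1823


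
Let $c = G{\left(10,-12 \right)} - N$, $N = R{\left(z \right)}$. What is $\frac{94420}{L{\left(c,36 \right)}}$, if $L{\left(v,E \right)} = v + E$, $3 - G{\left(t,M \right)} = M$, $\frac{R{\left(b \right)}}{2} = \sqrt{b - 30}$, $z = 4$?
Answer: $\frac{963084}{541} + \frac{37768 i \sqrt{26}}{541} \approx 1780.2 + 355.97 i$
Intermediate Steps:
$R{\left(b \right)} = 2 \sqrt{-30 + b}$ ($R{\left(b \right)} = 2 \sqrt{b - 30} = 2 \sqrt{-30 + b}$)
$G{\left(t,M \right)} = 3 - M$
$N = 2 i \sqrt{26}$ ($N = 2 \sqrt{-30 + 4} = 2 \sqrt{-26} = 2 i \sqrt{26} \approx 10.198 i$)
$c = 15 - 2 i \sqrt{26}$ ($c = \left(3 - -12\right) - 2 i \sqrt{26} = \left(3 + 12\right) - 2 i \sqrt{26} = 15 - 2 i \sqrt{26} \approx 15.0 - 10.198 i$)
$L{\left(v,E \right)} = E + v$
$\frac{94420}{L{\left(c,36 \right)}} = \frac{94420}{36 + \left(15 - 2 i \sqrt{26}\right)} = \frac{94420}{51 - 2 i \sqrt{26}}$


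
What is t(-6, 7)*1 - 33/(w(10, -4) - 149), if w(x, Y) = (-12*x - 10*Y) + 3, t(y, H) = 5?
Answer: 1163/226 ≈ 5.1460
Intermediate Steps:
w(x, Y) = 3 - 12*x - 10*Y
t(-6, 7)*1 - 33/(w(10, -4) - 149) = 5*1 - 33/((3 - 12*10 - 10*(-4)) - 149) = 5 - 33/((3 - 120 + 40) - 149) = 5 - 33/(-77 - 149) = 5 - 33/(-226) = 5 - 1/226*(-33) = 5 + 33/226 = 1163/226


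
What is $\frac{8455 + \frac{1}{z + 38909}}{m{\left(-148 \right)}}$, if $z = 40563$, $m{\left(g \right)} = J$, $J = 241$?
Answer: $\frac{671935761}{19152752} \approx 35.083$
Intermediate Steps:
$m{\left(g \right)} = 241$
$\frac{8455 + \frac{1}{z + 38909}}{m{\left(-148 \right)}} = \frac{8455 + \frac{1}{40563 + 38909}}{241} = \left(8455 + \frac{1}{79472}\right) \frac{1}{241} = \frac{671935761}{79472} \cdot \frac{1}{241} = \frac{671935761}{19152752}$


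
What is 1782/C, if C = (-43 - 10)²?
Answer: 1782/2809 ≈ 0.63439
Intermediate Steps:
C = 2809 (C = (-53)² = 2809)
1782/C = 1782/2809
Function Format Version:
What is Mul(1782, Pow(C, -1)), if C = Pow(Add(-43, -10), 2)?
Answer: Rational(1782, 2809) ≈ 0.63439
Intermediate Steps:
C = 2809 (C = Pow(-53, 2) = 2809)
Mul(1782, Pow(C, -1)) = Mul(1782, Pow(2809, -1)) = Mul(1782, Rational(1, 2809)) = Rational(1782, 2809)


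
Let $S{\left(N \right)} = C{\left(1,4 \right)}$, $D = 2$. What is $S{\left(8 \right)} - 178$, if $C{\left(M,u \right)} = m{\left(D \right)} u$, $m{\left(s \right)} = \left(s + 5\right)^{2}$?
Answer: $18$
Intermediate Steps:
$m{\left(s \right)} = \left(5 + s\right)^{2}$
$C{\left(M,u \right)} = 49 u$ ($C{\left(M,u \right)} = \left(5 + 2\right)^{2} u = 7^{2} u = 49 u$)
$S{\left(N \right)} = 196$ ($S{\left(N \right)} = 49 \cdot 4 = 196$)
$S{\left(8 \right)} - 178 = 196 - 178 = 18$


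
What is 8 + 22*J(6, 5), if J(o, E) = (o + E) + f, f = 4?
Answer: 338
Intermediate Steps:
J(o, E) = 4 + E + o (J(o, E) = (o + E) + 4 = (E + o) + 4 = 4 + E + o)
8 + 22*J(6, 5) = 8 + 22*(4 + 5 + 6) = 8 + 22*15 = 8 + 330 = 338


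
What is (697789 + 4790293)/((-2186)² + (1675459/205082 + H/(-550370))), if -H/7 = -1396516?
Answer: 309722597763153940/269681866244556143 ≈ 1.1485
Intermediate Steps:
H = 9775612 (H = -7*(-1396516) = 9775612)
(697789 + 4790293)/((-2186)² + (1675459/205082 + H/(-550370))) = (697789 + 4790293)/((-2186)² + (1675459/205082 + 9775612/(-550370))) = 5488082/(4778596 + (1675459*(1/205082) + 9775612*(-1/550370))) = 5488082/(4778596 + (1675459/205082 - 4887806/275185)) = 5488082/(4778596 - 541339845177/56435490170) = 5488082/(269681866244556143/56435490170) = 5488082*(56435490170/269681866244556143) = 309722597763153940/269681866244556143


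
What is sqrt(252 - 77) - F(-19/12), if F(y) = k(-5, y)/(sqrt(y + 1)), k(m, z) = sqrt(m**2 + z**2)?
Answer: 5*sqrt(7) + I*sqrt(83181)/42 ≈ 13.229 + 6.8669*I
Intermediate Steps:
F(y) = sqrt(25 + y**2)/sqrt(1 + y) (F(y) = sqrt((-5)**2 + y**2)/(sqrt(y + 1)) = sqrt(25 + y**2)/(sqrt(1 + y)) = sqrt(25 + y**2)/sqrt(1 + y))
sqrt(252 - 77) - F(-19/12) = sqrt(252 - 77) - sqrt(25 + (-19/12)**2)/sqrt(1 - 19/12) = sqrt(175) - sqrt(25 + (-19*1/12)**2)/sqrt(1 - 19*1/12) = 5*sqrt(7) - sqrt(25 + (-19/12)**2)/sqrt(1 - 19/12) = 5*sqrt(7) - sqrt(25 + 361/144)/sqrt(-7/12) = 5*sqrt(7) - (-2*I*sqrt(21)/7)*sqrt(3961/144) = 5*sqrt(7) - (-2*I*sqrt(21)/7)*sqrt(3961)/12 = 5*sqrt(7) - (-1)*I*sqrt(83181)/42 = 5*sqrt(7) + I*sqrt(83181)/42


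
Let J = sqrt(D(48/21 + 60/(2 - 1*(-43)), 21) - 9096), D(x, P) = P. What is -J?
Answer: -55*I*sqrt(3) ≈ -95.263*I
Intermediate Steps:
J = 55*I*sqrt(3) (J = sqrt(21 - 9096) = sqrt(-9075) = 55*I*sqrt(3) ≈ 95.263*I)
-J = -55*I*sqrt(3)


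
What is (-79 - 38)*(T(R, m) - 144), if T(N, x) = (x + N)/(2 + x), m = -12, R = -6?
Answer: 83187/5 ≈ 16637.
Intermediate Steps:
T(N, x) = (N + x)/(2 + x)
(-79 - 38)*(T(R, m) - 144) = (-79 - 38)*((-6 - 12)/(2 - 12) - 144) = -117*(-18/(-10) - 144) = -117*(-1/10*(-18) - 144) = -117*(9/5 - 144) = -117*(-711/5) = 83187/5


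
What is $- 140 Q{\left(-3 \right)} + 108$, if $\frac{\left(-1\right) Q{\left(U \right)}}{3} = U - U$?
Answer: $108$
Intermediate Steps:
$Q{\left(U \right)} = 0$ ($Q{\left(U \right)} = - 3 \left(U - U\right) = \left(-3\right) 0 = 0$)
$- 140 Q{\left(-3 \right)} + 108 = \left(-140\right) 0 + 108 = 0 + 108 = 108$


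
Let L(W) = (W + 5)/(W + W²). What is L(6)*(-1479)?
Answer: -5423/14 ≈ -387.36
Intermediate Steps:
L(W) = (5 + W)/(W + W²)
L(6)*(-1479) = ((5 + 6)/(6*(1 + 6)))*(-1479) = ((⅙)*11/7)*(-1479) = ((⅙)*(⅐)*11)*(-1479) = (11/42)*(-1479) = -5423/14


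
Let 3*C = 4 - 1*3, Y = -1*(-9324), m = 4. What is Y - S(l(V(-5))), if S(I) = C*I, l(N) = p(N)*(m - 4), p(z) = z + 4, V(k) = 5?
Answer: 9324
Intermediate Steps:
p(z) = 4 + z
Y = 9324
C = ⅓ (C = (4 - 1*3)/3 = (4 - 3)/3 = (⅓)*1 = ⅓ ≈ 0.33333)
l(N) = 0 (l(N) = (4 + N)*(4 - 4) = (4 + N)*0 = 0)
S(I) = I/3
Y - S(l(V(-5))) = 9324 - 0/3 = 9324 - 1*0 = 9324 + 0 = 9324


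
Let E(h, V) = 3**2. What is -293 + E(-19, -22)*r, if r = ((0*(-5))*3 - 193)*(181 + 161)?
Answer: -594347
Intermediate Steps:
E(h, V) = 9
r = -66006 (r = (0*3 - 193)*342 = (0 - 193)*342 = -193*342 = -66006)
-293 + E(-19, -22)*r = -293 + 9*(-66006) = -293 - 594054 = -594347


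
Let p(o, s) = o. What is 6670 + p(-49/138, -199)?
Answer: 920411/138 ≈ 6669.6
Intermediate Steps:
6670 + p(-49/138, -199) = 6670 - 49/138 = 920411/138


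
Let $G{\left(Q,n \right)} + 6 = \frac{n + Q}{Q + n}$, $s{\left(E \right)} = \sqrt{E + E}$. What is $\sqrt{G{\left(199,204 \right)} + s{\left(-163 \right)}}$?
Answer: $\sqrt{-5 + i \sqrt{326}} \approx 2.6206 + 3.4449 i$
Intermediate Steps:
$s{\left(E \right)} = \sqrt{2} \sqrt{E}$ ($s{\left(E \right)} = \sqrt{2 E} = \sqrt{2} \sqrt{E}$)
$G{\left(Q,n \right)} = -5$ ($G{\left(Q,n \right)} = -6 + \frac{n + Q}{Q + n} = -6 + \frac{Q + n}{Q + n} = -6 + 1 = -5$)
$\sqrt{G{\left(199,204 \right)} + s{\left(-163 \right)}} = \sqrt{-5 + \sqrt{2} \sqrt{-163}} = \sqrt{-5 + \sqrt{2} i \sqrt{163}} = \sqrt{-5 + i \sqrt{326}}$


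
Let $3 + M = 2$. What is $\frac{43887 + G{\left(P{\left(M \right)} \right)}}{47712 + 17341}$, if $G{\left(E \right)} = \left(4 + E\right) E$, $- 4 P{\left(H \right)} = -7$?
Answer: $\frac{702353}{1040848} \approx 0.67479$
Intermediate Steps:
$M = -1$ ($M = -3 + 2 = -1$)
$P{\left(H \right)} = \frac{7}{4}$ ($P{\left(H \right)} = \left(- \frac{1}{4}\right) \left(-7\right) = \frac{7}{4}$)
$G{\left(E \right)} = E \left(4 + E\right)$
$\frac{43887 + G{\left(P{\left(M \right)} \right)}}{47712 + 17341} = \frac{43887 + \frac{7 \left(4 + \frac{7}{4}\right)}{4}}{47712 + 17341} = \frac{43887 + \frac{7}{4} \cdot \frac{23}{4}}{65053} = \left(43887 + \frac{161}{16}\right) \frac{1}{65053} = \frac{702353}{16} \cdot \frac{1}{65053} = \frac{702353}{1040848}$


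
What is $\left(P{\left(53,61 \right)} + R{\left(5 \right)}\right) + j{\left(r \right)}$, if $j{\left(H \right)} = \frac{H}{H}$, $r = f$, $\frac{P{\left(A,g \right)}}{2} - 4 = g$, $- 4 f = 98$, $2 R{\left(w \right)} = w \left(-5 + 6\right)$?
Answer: $\frac{267}{2} \approx 133.5$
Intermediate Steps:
$R{\left(w \right)} = \frac{w}{2}$ ($R{\left(w \right)} = \frac{w \left(-5 + 6\right)}{2} = \frac{w 1}{2} = \frac{w}{2}$)
$f = - \frac{49}{2}$ ($f = \left(- \frac{1}{4}\right) 98 = - \frac{49}{2} \approx -24.5$)
$P{\left(A,g \right)} = 8 + 2 g$
$r = - \frac{49}{2} \approx -24.5$
$j{\left(H \right)} = 1$
$\left(P{\left(53,61 \right)} + R{\left(5 \right)}\right) + j{\left(r \right)} = \left(\left(8 + 2 \cdot 61\right) + \frac{1}{2} \cdot 5\right) + 1 = \left(\left(8 + 122\right) + \frac{5}{2}\right) + 1 = \left(130 + \frac{5}{2}\right) + 1 = \frac{265}{2} + 1 = \frac{267}{2}$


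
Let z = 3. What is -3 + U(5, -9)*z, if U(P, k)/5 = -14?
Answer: -213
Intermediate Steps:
U(P, k) = -70 (U(P, k) = 5*(-14) = -70)
-3 + U(5, -9)*z = -3 - 70*3 = -3 - 210 = -213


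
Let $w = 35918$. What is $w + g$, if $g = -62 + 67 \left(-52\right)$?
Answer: $32372$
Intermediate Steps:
$g = -3546$ ($g = -62 - 3484 = -3546$)
$w + g = 35918 - 3546 = 32372$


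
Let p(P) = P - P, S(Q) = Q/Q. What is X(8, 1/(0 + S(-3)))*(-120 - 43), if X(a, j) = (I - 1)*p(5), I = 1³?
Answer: 0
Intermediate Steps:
S(Q) = 1
p(P) = 0
I = 1
X(a, j) = 0 (X(a, j) = (1 - 1)*0 = 0*0 = 0)
X(8, 1/(0 + S(-3)))*(-120 - 43) = 0*(-120 - 43) = 0*(-163) = 0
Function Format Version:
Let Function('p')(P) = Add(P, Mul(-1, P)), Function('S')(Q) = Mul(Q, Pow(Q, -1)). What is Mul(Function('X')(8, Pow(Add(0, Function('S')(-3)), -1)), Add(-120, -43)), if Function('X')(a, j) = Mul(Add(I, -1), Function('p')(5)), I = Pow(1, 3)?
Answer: 0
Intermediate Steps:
Function('S')(Q) = 1
Function('p')(P) = 0
I = 1
Function('X')(a, j) = 0 (Function('X')(a, j) = Mul(Add(1, -1), 0) = Mul(0, 0) = 0)
Mul(Function('X')(8, Pow(Add(0, Function('S')(-3)), -1)), Add(-120, -43)) = Mul(0, Add(-120, -43)) = Mul(0, -163) = 0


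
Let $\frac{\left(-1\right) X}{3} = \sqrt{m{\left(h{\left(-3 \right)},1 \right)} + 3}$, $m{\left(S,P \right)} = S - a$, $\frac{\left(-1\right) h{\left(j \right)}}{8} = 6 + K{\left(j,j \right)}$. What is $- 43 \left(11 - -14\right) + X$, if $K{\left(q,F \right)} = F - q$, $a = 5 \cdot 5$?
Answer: $-1075 - 3 i \sqrt{70} \approx -1075.0 - 25.1 i$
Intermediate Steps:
$a = 25$
$h{\left(j \right)} = -48$ ($h{\left(j \right)} = - 8 \left(6 + \left(j - j\right)\right) = - 8 \left(6 + 0\right) = \left(-8\right) 6 = -48$)
$m{\left(S,P \right)} = -25 + S$ ($m{\left(S,P \right)} = S - 25 = -25 + S$)
$X = - 3 i \sqrt{70}$ ($X = - 3 \sqrt{\left(-25 - 48\right) + 3} = - 3 \sqrt{-73 + 3} = - 3 \sqrt{-70} = - 3 i \sqrt{70} \approx - 25.1 i$)
$- 43 \left(11 - -14\right) + X = - 43 \left(11 - -14\right) - 3 i \sqrt{70} = - 43 \left(11 + 14\right) - 3 i \sqrt{70} = \left(-43\right) 25 - 3 i \sqrt{70} = -1075 - 3 i \sqrt{70}$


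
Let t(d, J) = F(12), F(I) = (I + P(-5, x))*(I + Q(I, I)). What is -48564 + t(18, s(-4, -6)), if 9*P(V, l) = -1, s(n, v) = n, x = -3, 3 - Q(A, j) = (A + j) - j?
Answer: -145585/3 ≈ -48528.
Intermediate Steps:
Q(A, j) = 3 - A (Q(A, j) = 3 - ((A + j) - j) = 3 - A)
P(V, l) = -⅑ (P(V, l) = (⅑)*(-1) = -⅑)
F(I) = -⅓ + 3*I (F(I) = (I - ⅑)*(I + (3 - I)) = (-⅑ + I)*3 = -⅓ + 3*I)
t(d, J) = 107/3 (t(d, J) = -⅓ + 3*12 = -⅓ + 36 = 107/3)
-48564 + t(18, s(-4, -6)) = -48564 + 107/3 = -145585/3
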